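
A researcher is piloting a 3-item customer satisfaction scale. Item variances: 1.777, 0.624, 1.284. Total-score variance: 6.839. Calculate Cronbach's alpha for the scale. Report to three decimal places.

α = 0.692

sum of item variances = 1.777 + 0.624 + 1.284 = 3.685
α = (k/(k−1))·(1 − sum of item variances/total variance) = (3/2)·(1 − 3.685/6.839) = 0.692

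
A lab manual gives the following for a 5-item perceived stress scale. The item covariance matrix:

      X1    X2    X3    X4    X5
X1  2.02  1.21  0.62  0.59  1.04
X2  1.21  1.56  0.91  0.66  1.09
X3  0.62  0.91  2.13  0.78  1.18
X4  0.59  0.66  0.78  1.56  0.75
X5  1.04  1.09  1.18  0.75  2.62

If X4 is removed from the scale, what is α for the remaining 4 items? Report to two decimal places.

α = 0.79

Remaining items: X1, X2, X3, X5 (k = 4).
Σσ²ᵢ = 2.02 + 1.56 + 2.13 + 2.62 = 8.33
σ²_T = 8.33 + 2 × 6.05 = 20.43
α (item deleted) = (4/3)·(1 − 8.33/20.43) = 0.79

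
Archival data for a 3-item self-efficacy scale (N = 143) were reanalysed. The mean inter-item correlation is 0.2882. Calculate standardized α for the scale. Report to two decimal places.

standardized α = 0.55

Standardized α = k·r̄ / (1 + (k−1)·r̄) = 3 × 0.2882 / (1 + 2 × 0.2882)
  = 0.8646 / 1.5764 = 0.55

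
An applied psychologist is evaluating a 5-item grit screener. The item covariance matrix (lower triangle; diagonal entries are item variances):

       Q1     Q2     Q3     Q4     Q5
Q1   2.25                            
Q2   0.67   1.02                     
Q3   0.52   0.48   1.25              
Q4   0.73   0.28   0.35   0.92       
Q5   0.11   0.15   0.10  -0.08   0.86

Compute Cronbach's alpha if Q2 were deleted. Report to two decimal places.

α = 0.53

Remaining items: Q1, Q3, Q4, Q5 (k = 4).
Σσᵢ² = 2.25 + 1.25 + 0.92 + 0.86 = 5.28
Var(T) = 5.28 + 2 × 1.73 = 8.74
α (item deleted) = (4/3)·(1 − 5.28/8.74) = 0.53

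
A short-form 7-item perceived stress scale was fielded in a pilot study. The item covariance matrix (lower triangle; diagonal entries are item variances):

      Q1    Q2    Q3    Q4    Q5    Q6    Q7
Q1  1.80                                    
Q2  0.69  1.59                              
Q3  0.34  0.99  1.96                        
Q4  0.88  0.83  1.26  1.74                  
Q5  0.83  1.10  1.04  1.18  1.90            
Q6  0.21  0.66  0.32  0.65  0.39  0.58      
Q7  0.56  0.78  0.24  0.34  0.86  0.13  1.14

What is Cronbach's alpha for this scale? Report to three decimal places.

ΣVar(i) = 1.80 + 1.59 + 1.96 + 1.74 + 1.90 + 0.58 + 1.14 = 10.71
Σ_{i<j} σ_ij = 14.28
total variance = 10.71 + 2 × 14.28 = 39.27
α = (k/(k−1))·(1 − ΣVar(i)/total variance) = (7/6)·(1 − 10.71/39.27) = 0.848

α = 0.848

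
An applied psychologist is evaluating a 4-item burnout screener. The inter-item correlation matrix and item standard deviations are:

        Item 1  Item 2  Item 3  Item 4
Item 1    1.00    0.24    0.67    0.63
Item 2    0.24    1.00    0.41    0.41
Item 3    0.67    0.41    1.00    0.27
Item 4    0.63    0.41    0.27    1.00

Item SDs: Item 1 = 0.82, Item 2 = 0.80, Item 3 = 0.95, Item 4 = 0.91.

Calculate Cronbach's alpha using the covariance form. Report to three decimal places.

α = 0.756

Σσ²ᵢ = 0.82² + 0.80² + 0.95² + 0.91² = 3.0430
Covariances σ_ij = r_ij · s_i · s_j:
  σ(Item 1,Item 2) = 0.24 × 0.82 × 0.80 = 0.1574
  σ(Item 1,Item 3) = 0.67 × 0.82 × 0.95 = 0.5219
  σ(Item 1,Item 4) = 0.63 × 0.82 × 0.91 = 0.4701
  σ(Item 2,Item 3) = 0.41 × 0.80 × 0.95 = 0.3116
  σ(Item 2,Item 4) = 0.41 × 0.80 × 0.91 = 0.2985
  σ(Item 3,Item 4) = 0.27 × 0.95 × 0.91 = 0.2334
σ²_T = Σσ²ᵢ + 2·Σσ_ij = 3.0430 + 2 × 1.9929 = 7.0288
α = (4/3)·(1 − 3.0430/7.0288) = 0.756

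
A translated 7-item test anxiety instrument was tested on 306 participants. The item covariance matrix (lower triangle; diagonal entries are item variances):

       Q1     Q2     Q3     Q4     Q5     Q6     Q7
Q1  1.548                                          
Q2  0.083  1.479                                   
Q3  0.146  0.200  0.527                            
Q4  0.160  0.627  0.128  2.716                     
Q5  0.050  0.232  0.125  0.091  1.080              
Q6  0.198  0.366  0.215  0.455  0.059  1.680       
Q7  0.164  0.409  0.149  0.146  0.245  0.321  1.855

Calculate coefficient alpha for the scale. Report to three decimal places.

ΣVar(i) = 1.548 + 1.479 + 0.527 + 2.716 + 1.080 + 1.680 + 1.855 = 10.885
Sum of off-diagonal covariances = 4.569
σ²_T = 10.885 + 2 × 4.569 = 20.023
α = (k/(k−1))·(1 − ΣVar(i)/σ²_T) = (7/6)·(1 − 10.885/20.023) = 0.532

α = 0.532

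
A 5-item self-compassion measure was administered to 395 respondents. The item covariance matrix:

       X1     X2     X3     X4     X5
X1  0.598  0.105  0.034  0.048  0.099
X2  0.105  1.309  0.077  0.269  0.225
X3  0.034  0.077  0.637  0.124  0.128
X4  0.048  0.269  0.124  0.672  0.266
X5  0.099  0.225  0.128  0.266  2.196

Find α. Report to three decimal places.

α = 0.421

ΣVar(i) = 0.598 + 1.309 + 0.637 + 0.672 + 2.196 = 5.412
Sum of the distinct covariances = 1.375
σ²_total = 5.412 + 2 × 1.375 = 8.162
α = (k/(k−1))·(1 − ΣVar(i)/σ²_total) = (5/4)·(1 − 5.412/8.162) = 0.421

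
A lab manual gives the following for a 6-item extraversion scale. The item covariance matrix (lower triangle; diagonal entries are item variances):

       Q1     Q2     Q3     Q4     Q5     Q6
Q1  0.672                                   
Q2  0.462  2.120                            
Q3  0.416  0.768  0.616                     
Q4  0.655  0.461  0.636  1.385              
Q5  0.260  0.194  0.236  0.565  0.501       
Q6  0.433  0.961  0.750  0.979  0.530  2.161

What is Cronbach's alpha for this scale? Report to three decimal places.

Σσᵢ² = 0.672 + 2.120 + 0.616 + 1.385 + 0.501 + 2.161 = 7.455
Σ_{i<j} σ_ij = 8.306
total variance = 7.455 + 2 × 8.306 = 24.067
α = (k/(k−1))·(1 − Σσᵢ²/total variance) = (6/5)·(1 − 7.455/24.067) = 0.828

α = 0.828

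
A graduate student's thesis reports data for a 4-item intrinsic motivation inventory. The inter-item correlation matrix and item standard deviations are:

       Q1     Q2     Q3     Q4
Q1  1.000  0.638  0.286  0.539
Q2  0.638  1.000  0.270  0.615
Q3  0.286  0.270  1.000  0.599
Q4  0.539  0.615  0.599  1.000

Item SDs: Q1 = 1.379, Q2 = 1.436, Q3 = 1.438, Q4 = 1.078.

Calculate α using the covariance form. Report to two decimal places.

α = 0.78

Σσ²ᵢ = 1.379² + 1.436² + 1.438² + 1.078² = 7.1937
Covariances σ_ij = r_ij · s_i · s_j:
  σ(Q1,Q2) = 0.638 × 1.379 × 1.436 = 1.2634
  σ(Q1,Q3) = 0.286 × 1.379 × 1.438 = 0.5671
  σ(Q1,Q4) = 0.539 × 1.379 × 1.078 = 0.8013
  σ(Q2,Q3) = 0.270 × 1.436 × 1.438 = 0.5575
  σ(Q2,Q4) = 0.615 × 1.436 × 1.078 = 0.9520
  σ(Q3,Q4) = 0.599 × 1.438 × 1.078 = 0.9285
σ²_T = Σσ²ᵢ + 2·Σσ_ij = 7.1937 + 2 × 5.0698 = 17.3333
α = (4/3)·(1 − 7.1937/17.3333) = 0.78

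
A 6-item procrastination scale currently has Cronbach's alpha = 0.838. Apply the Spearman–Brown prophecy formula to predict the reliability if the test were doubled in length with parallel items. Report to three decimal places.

Length factor m = 2
α' = m·α / (1 + (m−1)·α)
   = 2 × 0.838 / (1 + (2 − 1) × 0.838)
   = 1.6760 / 1.8380 = 0.912

predicted reliability = 0.912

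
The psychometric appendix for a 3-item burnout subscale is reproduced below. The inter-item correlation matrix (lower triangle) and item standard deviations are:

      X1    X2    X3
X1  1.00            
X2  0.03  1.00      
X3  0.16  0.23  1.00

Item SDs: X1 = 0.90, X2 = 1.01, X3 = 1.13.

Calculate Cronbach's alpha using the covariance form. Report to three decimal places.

Σσ²ᵢ = 0.90² + 1.01² + 1.13² = 3.1070
Covariances σ_ij = r_ij · s_i · s_j:
  σ(X1,X2) = 0.03 × 0.90 × 1.01 = 0.0273
  σ(X1,X3) = 0.16 × 0.90 × 1.13 = 0.1627
  σ(X2,X3) = 0.23 × 1.01 × 1.13 = 0.2625
σ²_T = Σσ²ᵢ + 2·Σσ_ij = 3.1070 + 2 × 0.4525 = 4.0120
α = (3/2)·(1 − 3.1070/4.0120) = 0.338

Cronbach's alpha = 0.338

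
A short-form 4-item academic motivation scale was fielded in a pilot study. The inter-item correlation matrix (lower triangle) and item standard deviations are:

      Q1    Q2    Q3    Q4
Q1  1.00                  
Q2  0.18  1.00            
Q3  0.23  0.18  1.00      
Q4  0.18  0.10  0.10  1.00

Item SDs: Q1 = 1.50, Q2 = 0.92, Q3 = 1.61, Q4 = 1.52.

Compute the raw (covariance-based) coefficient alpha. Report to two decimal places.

Σσ²ᵢ = 1.50² + 0.92² + 1.61² + 1.52² = 7.9989
Covariances σ_ij = r_ij · s_i · s_j:
  σ(Q1,Q2) = 0.18 × 1.50 × 0.92 = 0.2484
  σ(Q1,Q3) = 0.23 × 1.50 × 1.61 = 0.5555
  σ(Q1,Q4) = 0.18 × 1.50 × 1.52 = 0.4104
  σ(Q2,Q3) = 0.18 × 0.92 × 1.61 = 0.2666
  σ(Q2,Q4) = 0.10 × 0.92 × 1.52 = 0.1398
  σ(Q3,Q4) = 0.10 × 1.61 × 1.52 = 0.2447
σ²_T = Σσ²ᵢ + 2·Σσ_ij = 7.9989 + 2 × 1.8654 = 11.7297
α = (4/3)·(1 − 7.9989/11.7297) = 0.42

α = 0.42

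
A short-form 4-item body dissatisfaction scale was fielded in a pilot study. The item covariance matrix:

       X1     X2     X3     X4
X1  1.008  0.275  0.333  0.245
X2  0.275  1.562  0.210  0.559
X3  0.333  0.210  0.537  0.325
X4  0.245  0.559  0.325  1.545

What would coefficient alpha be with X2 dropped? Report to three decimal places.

Remaining items: X1, X3, X4 (k = 3).
Σσᵢ² = 1.008 + 0.537 + 1.545 = 3.090
Var(T) = 3.090 + 2 × 0.903 = 4.896
α (item deleted) = (3/2)·(1 − 3.090/4.896) = 0.553

coefficient alpha = 0.553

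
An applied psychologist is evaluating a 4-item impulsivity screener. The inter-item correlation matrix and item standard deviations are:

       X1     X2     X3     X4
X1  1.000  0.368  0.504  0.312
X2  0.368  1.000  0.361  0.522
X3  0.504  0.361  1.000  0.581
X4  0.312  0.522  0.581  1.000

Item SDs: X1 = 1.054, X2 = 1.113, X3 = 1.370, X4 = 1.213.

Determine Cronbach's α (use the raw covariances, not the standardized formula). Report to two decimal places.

Σσ²ᵢ = 1.054² + 1.113² + 1.370² + 1.213² = 5.6980
Covariances σ_ij = r_ij · s_i · s_j:
  σ(X1,X2) = 0.368 × 1.054 × 1.113 = 0.4317
  σ(X1,X3) = 0.504 × 1.054 × 1.370 = 0.7278
  σ(X1,X4) = 0.312 × 1.054 × 1.213 = 0.3989
  σ(X2,X3) = 0.361 × 1.113 × 1.370 = 0.5505
  σ(X2,X4) = 0.522 × 1.113 × 1.213 = 0.7047
  σ(X3,X4) = 0.581 × 1.370 × 1.213 = 0.9655
σ²_T = Σσ²ᵢ + 2·Σσ_ij = 5.6980 + 2 × 3.7791 = 13.2562
α = (4/3)·(1 − 5.6980/13.2562) = 0.76

α = 0.76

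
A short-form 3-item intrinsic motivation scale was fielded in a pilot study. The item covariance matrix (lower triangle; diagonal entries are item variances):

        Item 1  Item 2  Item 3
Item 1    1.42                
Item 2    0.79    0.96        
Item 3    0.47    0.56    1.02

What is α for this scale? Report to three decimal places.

α = 0.776

sum of item variances = 1.42 + 0.96 + 1.02 = 3.40
Sum of off-diagonal covariances = 1.82
total variance = 3.40 + 2 × 1.82 = 7.04
α = (k/(k−1))·(1 − sum of item variances/total variance) = (3/2)·(1 − 3.40/7.04) = 0.776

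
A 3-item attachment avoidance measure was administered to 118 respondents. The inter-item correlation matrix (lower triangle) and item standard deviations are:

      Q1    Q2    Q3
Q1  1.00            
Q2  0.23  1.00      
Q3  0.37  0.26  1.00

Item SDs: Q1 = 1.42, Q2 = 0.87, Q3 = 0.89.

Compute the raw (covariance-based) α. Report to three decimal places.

α = 0.523

Σσ²ᵢ = 1.42² + 0.87² + 0.89² = 3.5654
Covariances σ_ij = r_ij · s_i · s_j:
  σ(Q1,Q2) = 0.23 × 1.42 × 0.87 = 0.2841
  σ(Q1,Q3) = 0.37 × 1.42 × 0.89 = 0.4676
  σ(Q2,Q3) = 0.26 × 0.87 × 0.89 = 0.2013
σ²_T = Σσ²ᵢ + 2·Σσ_ij = 3.5654 + 2 × 0.9530 = 5.4714
α = (3/2)·(1 − 3.5654/5.4714) = 0.523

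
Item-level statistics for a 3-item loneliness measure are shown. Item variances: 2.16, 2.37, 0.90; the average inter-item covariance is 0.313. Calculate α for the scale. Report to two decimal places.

sum of item variances = 2.16 + 2.37 + 0.90 = 5.43
Sum of the 3 distinct covariances = 3 × 0.313 = 0.939
σ²_T = sum of item variances + 2·Σcov = 5.43 + 2 × 0.939 = 7.308
α = (3/2)·(1 − 5.43/7.308) = 0.39

α = 0.39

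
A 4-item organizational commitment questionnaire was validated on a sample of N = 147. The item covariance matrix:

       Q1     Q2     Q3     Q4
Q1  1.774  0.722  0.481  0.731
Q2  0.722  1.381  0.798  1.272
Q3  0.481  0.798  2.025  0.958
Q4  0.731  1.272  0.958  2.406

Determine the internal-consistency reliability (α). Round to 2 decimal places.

α = 0.76

Σσᵢ² = 1.774 + 1.381 + 2.025 + 2.406 = 7.586
Σ_{i<j} σ_ij = 4.962
σ²_T = 7.586 + 2 × 4.962 = 17.510
α = (k/(k−1))·(1 − Σσᵢ²/σ²_T) = (4/3)·(1 − 7.586/17.510) = 0.76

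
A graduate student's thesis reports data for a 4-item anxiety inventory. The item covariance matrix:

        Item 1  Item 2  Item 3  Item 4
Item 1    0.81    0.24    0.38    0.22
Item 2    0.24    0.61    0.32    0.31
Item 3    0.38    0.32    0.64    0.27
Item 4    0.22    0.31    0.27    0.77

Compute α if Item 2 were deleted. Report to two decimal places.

Remaining items: Item 1, Item 3, Item 4 (k = 3).
ΣVar(i) = 0.81 + 0.64 + 0.77 = 2.22
σ²_total = 2.22 + 2 × 0.87 = 3.96
α (item deleted) = (3/2)·(1 − 2.22/3.96) = 0.66

α = 0.66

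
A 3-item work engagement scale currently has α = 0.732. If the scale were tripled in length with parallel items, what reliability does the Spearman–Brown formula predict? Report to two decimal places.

Length factor m = 3
α' = m·α / (1 + (m−1)·α)
   = 3 × 0.732 / (1 + (3 − 1) × 0.732)
   = 2.1960 / 2.4640 = 0.89

predicted reliability = 0.89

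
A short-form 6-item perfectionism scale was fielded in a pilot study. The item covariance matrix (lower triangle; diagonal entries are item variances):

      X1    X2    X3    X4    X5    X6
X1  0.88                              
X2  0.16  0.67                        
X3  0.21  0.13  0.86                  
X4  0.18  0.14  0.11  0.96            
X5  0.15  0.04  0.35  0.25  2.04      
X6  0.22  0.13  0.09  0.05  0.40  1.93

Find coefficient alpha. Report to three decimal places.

Σσ²ᵢ = 0.88 + 0.67 + 0.86 + 0.96 + 2.04 + 1.93 = 7.34
Sum of the distinct covariances = 2.61
Var(T) = 7.34 + 2 × 2.61 = 12.56
α = (k/(k−1))·(1 − Σσ²ᵢ/Var(T)) = (6/5)·(1 − 7.34/12.56) = 0.499

α = 0.499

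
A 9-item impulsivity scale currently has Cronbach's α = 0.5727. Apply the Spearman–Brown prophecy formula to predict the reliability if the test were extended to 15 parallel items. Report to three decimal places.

predicted reliability = 0.691

Length factor m = 15/9 = 1.6667
α' = m·α / (1 + (m−1)·α)
   = 15/9 × 0.5727 / (1 + (15/9 − 1) × 0.5727)
   = 0.9545 / 1.3818 = 0.691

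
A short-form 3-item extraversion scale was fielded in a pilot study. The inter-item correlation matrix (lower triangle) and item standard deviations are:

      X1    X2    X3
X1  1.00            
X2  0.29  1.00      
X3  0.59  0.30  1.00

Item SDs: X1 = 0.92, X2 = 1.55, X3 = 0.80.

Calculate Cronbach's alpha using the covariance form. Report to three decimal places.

α = 0.578

Σσ²ᵢ = 0.92² + 1.55² + 0.80² = 3.8889
Covariances σ_ij = r_ij · s_i · s_j:
  σ(X1,X2) = 0.29 × 0.92 × 1.55 = 0.4135
  σ(X1,X3) = 0.59 × 0.92 × 0.80 = 0.4342
  σ(X2,X3) = 0.30 × 1.55 × 0.80 = 0.3720
σ²_T = Σσ²ᵢ + 2·Σσ_ij = 3.8889 + 2 × 1.2197 = 6.3283
α = (3/2)·(1 − 3.8889/6.3283) = 0.578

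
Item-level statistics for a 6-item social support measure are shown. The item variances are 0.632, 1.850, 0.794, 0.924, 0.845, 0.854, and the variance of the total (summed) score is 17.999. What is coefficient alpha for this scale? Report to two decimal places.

Σσ²ᵢ = 0.632 + 1.850 + 0.794 + 0.924 + 0.845 + 0.854 = 5.899
α = (k/(k−1))·(1 − Σσ²ᵢ/total variance) = (6/5)·(1 − 5.899/17.999) = 0.81

coefficient alpha = 0.81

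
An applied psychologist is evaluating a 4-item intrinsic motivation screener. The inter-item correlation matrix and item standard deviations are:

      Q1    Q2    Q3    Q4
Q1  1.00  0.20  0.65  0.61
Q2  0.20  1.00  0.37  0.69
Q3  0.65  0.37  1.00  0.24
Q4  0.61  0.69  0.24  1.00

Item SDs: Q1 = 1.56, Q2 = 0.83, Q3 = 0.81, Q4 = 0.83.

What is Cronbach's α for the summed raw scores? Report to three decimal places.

Σσ²ᵢ = 1.56² + 0.83² + 0.81² + 0.83² = 4.4675
Covariances σ_ij = r_ij · s_i · s_j:
  σ(Q1,Q2) = 0.20 × 1.56 × 0.83 = 0.2590
  σ(Q1,Q3) = 0.65 × 1.56 × 0.81 = 0.8213
  σ(Q1,Q4) = 0.61 × 1.56 × 0.83 = 0.7898
  σ(Q2,Q3) = 0.37 × 0.83 × 0.81 = 0.2488
  σ(Q2,Q4) = 0.69 × 0.83 × 0.83 = 0.4753
  σ(Q3,Q4) = 0.24 × 0.81 × 0.83 = 0.1614
σ²_T = Σσ²ᵢ + 2·Σσ_ij = 4.4675 + 2 × 2.7556 = 9.9787
α = (4/3)·(1 − 4.4675/9.9787) = 0.736

α = 0.736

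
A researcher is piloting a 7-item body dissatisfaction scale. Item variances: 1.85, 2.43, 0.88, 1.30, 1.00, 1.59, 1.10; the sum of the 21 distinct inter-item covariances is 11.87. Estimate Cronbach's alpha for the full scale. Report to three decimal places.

Σσ²ᵢ = 1.85 + 2.43 + 0.88 + 1.30 + 1.00 + 1.59 + 1.10 = 10.15
Sum of distinct covariances = 11.87
Var(T) = Σσ²ᵢ + 2·Σcov = 10.15 + 2 × 11.87 = 33.89
α = (7/6)·(1 − 10.15/33.89) = 0.817

Cronbach's alpha = 0.817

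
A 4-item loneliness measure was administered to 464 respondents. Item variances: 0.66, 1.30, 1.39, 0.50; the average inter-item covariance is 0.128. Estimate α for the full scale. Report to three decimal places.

α = 0.380

Σσᵢ² = 0.66 + 1.30 + 1.39 + 0.50 = 3.85
Sum of the 6 distinct covariances = 6 × 0.128 = 0.768
total variance = Σσᵢ² + 2·Σcov = 3.85 + 2 × 0.768 = 5.386
α = (4/3)·(1 − 3.85/5.386) = 0.380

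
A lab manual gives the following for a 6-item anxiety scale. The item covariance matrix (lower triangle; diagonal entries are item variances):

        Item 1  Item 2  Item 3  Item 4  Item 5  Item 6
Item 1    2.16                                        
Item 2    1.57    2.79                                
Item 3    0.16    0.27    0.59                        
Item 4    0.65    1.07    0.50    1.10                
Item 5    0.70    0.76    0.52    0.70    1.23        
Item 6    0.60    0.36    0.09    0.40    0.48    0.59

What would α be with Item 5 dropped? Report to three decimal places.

Remaining items: Item 1, Item 2, Item 3, Item 4, Item 6 (k = 5).
Σσ²ᵢ = 2.16 + 2.79 + 0.59 + 1.10 + 0.59 = 7.23
total variance = 7.23 + 2 × 5.67 = 18.57
α (item deleted) = (5/4)·(1 − 7.23/18.57) = 0.763

α = 0.763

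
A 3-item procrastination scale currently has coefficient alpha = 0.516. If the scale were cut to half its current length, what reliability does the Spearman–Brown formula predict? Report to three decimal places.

Length factor m = 1/2
α' = m·α / (1 − (1−m)·α)
   = 1/2 × 0.516 / (1 − (1 − 1/2) × 0.516)
   = 0.2580 / 0.7420 = 0.348

predicted reliability = 0.348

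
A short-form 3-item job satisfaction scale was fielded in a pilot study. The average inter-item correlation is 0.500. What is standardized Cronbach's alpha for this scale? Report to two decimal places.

Standardized α = k·r̄ / (1 + (k−1)·r̄) = 3 × 0.500 / (1 + 2 × 0.500)
  = 1.5000 / 2.0000 = 0.75

standardized Cronbach's alpha = 0.75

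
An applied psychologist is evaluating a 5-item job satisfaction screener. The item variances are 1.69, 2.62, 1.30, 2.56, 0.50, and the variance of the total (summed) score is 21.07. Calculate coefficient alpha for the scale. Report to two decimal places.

coefficient alpha = 0.74

sum of item variances = 1.69 + 2.62 + 1.30 + 2.56 + 0.50 = 8.67
α = (k/(k−1))·(1 − sum of item variances/total variance) = (5/4)·(1 − 8.67/21.07) = 0.74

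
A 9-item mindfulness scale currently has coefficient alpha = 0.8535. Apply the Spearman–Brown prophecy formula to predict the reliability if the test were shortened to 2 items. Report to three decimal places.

Length factor m = 2/9 = 0.2222
α' = m·α / (1 − (1−m)·α)
   = 2/9 × 0.8535 / (1 − (1 − 2/9) × 0.8535)
   = 0.1897 / 0.3362 = 0.564

predicted reliability = 0.564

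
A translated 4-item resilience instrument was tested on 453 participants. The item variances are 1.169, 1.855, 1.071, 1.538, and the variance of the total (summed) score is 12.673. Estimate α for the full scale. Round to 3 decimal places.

α = 0.741

ΣVar(i) = 1.169 + 1.855 + 1.071 + 1.538 = 5.633
α = (k/(k−1))·(1 − ΣVar(i)/σ²_total) = (4/3)·(1 − 5.633/12.673) = 0.741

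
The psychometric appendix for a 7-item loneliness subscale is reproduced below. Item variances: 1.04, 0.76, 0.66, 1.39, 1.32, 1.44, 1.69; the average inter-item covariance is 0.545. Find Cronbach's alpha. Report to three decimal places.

Σσᵢ² = 1.04 + 0.76 + 0.66 + 1.39 + 1.32 + 1.44 + 1.69 = 8.30
Sum of the 21 distinct covariances = 21 × 0.545 = 11.445
Var(T) = Σσᵢ² + 2·Σcov = 8.30 + 2 × 11.445 = 31.190
α = (7/6)·(1 − 8.30/31.190) = 0.856

α = 0.856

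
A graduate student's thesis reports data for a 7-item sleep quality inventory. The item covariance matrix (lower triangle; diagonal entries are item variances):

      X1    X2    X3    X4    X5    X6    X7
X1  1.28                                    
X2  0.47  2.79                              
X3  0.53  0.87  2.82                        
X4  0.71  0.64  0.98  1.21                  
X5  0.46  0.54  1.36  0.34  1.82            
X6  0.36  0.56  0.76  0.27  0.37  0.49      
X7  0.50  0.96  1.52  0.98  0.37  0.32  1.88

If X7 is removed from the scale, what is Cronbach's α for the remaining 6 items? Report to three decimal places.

Cronbach's α = 0.767

Remaining items: X1, X2, X3, X4, X5, X6 (k = 6).
Σσᵢ² = 1.28 + 2.79 + 2.82 + 1.21 + 1.82 + 0.49 = 10.41
σ²_total = 10.41 + 2 × 9.22 = 28.85
α (item deleted) = (6/5)·(1 − 10.41/28.85) = 0.767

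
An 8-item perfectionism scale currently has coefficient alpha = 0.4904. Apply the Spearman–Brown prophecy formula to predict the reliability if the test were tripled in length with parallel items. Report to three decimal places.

Length factor m = 3
α' = m·α / (1 + (m−1)·α)
   = 3 × 0.4904 / (1 + (3 − 1) × 0.4904)
   = 1.4712 / 1.9808 = 0.743

predicted reliability = 0.743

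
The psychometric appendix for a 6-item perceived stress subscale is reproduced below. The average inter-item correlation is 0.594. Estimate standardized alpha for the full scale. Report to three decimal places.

Standardized α = k·r̄ / (1 + (k−1)·r̄) = 6 × 0.594 / (1 + 5 × 0.594)
  = 3.5640 / 3.9700 = 0.898

α = 0.898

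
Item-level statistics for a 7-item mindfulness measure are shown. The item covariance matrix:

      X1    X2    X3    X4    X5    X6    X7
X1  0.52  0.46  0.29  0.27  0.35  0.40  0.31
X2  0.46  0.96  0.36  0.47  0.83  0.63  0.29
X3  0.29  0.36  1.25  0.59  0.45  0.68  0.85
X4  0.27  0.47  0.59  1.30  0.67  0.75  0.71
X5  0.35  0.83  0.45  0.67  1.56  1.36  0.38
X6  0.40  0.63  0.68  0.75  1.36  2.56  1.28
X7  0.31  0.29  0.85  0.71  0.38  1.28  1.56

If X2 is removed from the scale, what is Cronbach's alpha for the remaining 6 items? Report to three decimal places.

Cronbach's alpha = 0.817

Remaining items: X1, X3, X4, X5, X6, X7 (k = 6).
sum of item variances = 0.52 + 1.25 + 1.30 + 1.56 + 2.56 + 1.56 = 8.75
Var(T) = 8.75 + 2 × 9.34 = 27.43
α (item deleted) = (6/5)·(1 − 8.75/27.43) = 0.817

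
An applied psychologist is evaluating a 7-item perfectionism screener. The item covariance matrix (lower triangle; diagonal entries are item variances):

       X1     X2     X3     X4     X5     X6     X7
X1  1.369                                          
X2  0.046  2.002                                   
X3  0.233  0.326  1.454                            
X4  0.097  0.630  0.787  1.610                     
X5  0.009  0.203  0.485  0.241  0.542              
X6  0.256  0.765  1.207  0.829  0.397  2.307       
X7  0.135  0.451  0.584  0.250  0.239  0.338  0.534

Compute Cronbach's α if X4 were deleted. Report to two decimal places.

Cronbach's α = 0.70

Remaining items: X1, X2, X3, X5, X6, X7 (k = 6).
Σσᵢ² = 1.369 + 2.002 + 1.454 + 0.542 + 2.307 + 0.534 = 8.208
σ²_total = 8.208 + 2 × 5.674 = 19.556
α (item deleted) = (6/5)·(1 − 8.208/19.556) = 0.70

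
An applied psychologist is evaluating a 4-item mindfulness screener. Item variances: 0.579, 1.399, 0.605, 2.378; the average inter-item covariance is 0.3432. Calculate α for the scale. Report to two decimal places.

Σσ²ᵢ = 0.579 + 1.399 + 0.605 + 2.378 = 4.961
Sum of the 6 distinct covariances = 6 × 0.3432 = 2.0592
σ²_total = Σσ²ᵢ + 2·Σcov = 4.961 + 2 × 2.0592 = 9.0794
α = (4/3)·(1 − 4.961/9.0794) = 0.60

α = 0.60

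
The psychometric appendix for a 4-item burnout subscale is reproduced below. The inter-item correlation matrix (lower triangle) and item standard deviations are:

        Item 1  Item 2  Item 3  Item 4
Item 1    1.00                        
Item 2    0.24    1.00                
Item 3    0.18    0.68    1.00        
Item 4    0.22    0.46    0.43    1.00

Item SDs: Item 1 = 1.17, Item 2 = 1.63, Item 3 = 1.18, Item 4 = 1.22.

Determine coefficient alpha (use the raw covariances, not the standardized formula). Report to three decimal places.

α = 0.704

Σσ²ᵢ = 1.17² + 1.63² + 1.18² + 1.22² = 6.9066
Covariances σ_ij = r_ij · s_i · s_j:
  σ(Item 1,Item 2) = 0.24 × 1.17 × 1.63 = 0.4577
  σ(Item 1,Item 3) = 0.18 × 1.17 × 1.18 = 0.2485
  σ(Item 1,Item 4) = 0.22 × 1.17 × 1.22 = 0.3140
  σ(Item 2,Item 3) = 0.68 × 1.63 × 1.18 = 1.3079
  σ(Item 2,Item 4) = 0.46 × 1.63 × 1.22 = 0.9148
  σ(Item 3,Item 4) = 0.43 × 1.18 × 1.22 = 0.6190
σ²_T = Σσ²ᵢ + 2·Σσ_ij = 6.9066 + 2 × 3.8619 = 14.6304
α = (4/3)·(1 − 6.9066/14.6304) = 0.704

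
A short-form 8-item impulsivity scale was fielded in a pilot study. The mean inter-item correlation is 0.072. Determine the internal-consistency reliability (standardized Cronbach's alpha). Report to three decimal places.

Standardized α = k·r̄ / (1 + (k−1)·r̄) = 8 × 0.072 / (1 + 7 × 0.072)
  = 0.5760 / 1.5040 = 0.383

standardized Cronbach's alpha = 0.383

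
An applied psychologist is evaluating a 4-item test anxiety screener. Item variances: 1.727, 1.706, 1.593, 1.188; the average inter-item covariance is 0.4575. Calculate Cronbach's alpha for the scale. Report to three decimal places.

ΣVar(i) = 1.727 + 1.706 + 1.593 + 1.188 = 6.214
Sum of the 6 distinct covariances = 6 × 0.4575 = 2.7450
σ²_total = ΣVar(i) + 2·Σcov = 6.214 + 2 × 2.7450 = 11.7040
α = (4/3)·(1 − 6.214/11.7040) = 0.625

Cronbach's alpha = 0.625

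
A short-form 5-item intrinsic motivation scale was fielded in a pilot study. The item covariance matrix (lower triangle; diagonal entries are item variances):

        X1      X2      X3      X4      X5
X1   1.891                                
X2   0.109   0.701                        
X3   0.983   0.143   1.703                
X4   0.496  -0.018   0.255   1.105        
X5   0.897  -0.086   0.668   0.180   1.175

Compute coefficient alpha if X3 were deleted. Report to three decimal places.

Remaining items: X1, X2, X4, X5 (k = 4).
sum of item variances = 1.891 + 0.701 + 1.105 + 1.175 = 4.872
Var(T) = 4.872 + 2 × 1.578 = 8.028
α (item deleted) = (4/3)·(1 − 4.872/8.028) = 0.524

α = 0.524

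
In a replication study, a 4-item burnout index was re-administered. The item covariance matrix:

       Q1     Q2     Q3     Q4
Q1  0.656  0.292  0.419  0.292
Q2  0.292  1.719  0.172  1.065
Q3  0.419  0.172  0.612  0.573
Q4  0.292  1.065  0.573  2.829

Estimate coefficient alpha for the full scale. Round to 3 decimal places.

coefficient alpha = 0.656

sum of item variances = 0.656 + 1.719 + 0.612 + 2.829 = 5.816
Σ_{i<j} σ_ij = 2.813
Var(T) = 5.816 + 2 × 2.813 = 11.442
α = (k/(k−1))·(1 − sum of item variances/Var(T)) = (4/3)·(1 − 5.816/11.442) = 0.656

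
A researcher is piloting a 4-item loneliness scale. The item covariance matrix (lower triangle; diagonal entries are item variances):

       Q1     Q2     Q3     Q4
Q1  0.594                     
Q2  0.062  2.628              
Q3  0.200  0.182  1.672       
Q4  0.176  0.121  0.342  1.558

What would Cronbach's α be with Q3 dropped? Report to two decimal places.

Remaining items: Q1, Q2, Q4 (k = 3).
Σσ²ᵢ = 0.594 + 2.628 + 1.558 = 4.780
σ²_T = 4.780 + 2 × 0.359 = 5.498
α (item deleted) = (3/2)·(1 − 4.780/5.498) = 0.20

α = 0.20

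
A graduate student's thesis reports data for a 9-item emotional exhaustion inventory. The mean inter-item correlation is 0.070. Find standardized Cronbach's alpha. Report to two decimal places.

standardized Cronbach's alpha = 0.40

Standardized α = k·r̄ / (1 + (k−1)·r̄) = 9 × 0.070 / (1 + 8 × 0.070)
  = 0.6300 / 1.5600 = 0.40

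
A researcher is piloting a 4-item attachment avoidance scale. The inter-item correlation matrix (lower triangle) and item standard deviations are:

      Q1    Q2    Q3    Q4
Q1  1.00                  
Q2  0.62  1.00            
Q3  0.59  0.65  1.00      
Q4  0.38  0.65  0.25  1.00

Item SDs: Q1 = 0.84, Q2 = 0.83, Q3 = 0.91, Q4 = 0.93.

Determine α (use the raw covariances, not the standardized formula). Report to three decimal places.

Σσ²ᵢ = 0.84² + 0.83² + 0.91² + 0.93² = 3.0875
Covariances σ_ij = r_ij · s_i · s_j:
  σ(Q1,Q2) = 0.62 × 0.84 × 0.83 = 0.4323
  σ(Q1,Q3) = 0.59 × 0.84 × 0.91 = 0.4510
  σ(Q1,Q4) = 0.38 × 0.84 × 0.93 = 0.2969
  σ(Q2,Q3) = 0.65 × 0.83 × 0.91 = 0.4909
  σ(Q2,Q4) = 0.65 × 0.83 × 0.93 = 0.5017
  σ(Q3,Q4) = 0.25 × 0.91 × 0.93 = 0.2116
σ²_T = Σσ²ᵢ + 2·Σσ_ij = 3.0875 + 2 × 2.3844 = 7.8563
α = (4/3)·(1 − 3.0875/7.8563) = 0.809

α = 0.809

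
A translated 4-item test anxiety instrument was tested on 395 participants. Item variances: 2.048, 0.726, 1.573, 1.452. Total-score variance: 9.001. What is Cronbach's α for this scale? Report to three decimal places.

α = 0.474

ΣVar(i) = 2.048 + 0.726 + 1.573 + 1.452 = 5.799
α = (k/(k−1))·(1 − ΣVar(i)/Var(T)) = (4/3)·(1 − 5.799/9.001) = 0.474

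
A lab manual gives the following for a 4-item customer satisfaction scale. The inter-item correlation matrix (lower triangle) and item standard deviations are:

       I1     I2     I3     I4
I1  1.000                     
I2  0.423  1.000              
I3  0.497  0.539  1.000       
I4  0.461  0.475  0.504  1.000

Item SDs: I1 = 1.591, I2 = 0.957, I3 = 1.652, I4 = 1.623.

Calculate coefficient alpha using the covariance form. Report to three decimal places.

α = 0.773

Σσ²ᵢ = 1.591² + 0.957² + 1.652² + 1.623² = 8.8104
Covariances σ_ij = r_ij · s_i · s_j:
  σ(I1,I2) = 0.423 × 1.591 × 0.957 = 0.6441
  σ(I1,I3) = 0.497 × 1.591 × 1.652 = 1.3063
  σ(I1,I4) = 0.461 × 1.591 × 1.623 = 1.1904
  σ(I2,I3) = 0.539 × 0.957 × 1.652 = 0.8521
  σ(I2,I4) = 0.475 × 0.957 × 1.623 = 0.7378
  σ(I3,I4) = 0.504 × 1.652 × 1.623 = 1.3513
σ²_T = Σσ²ᵢ + 2·Σσ_ij = 8.8104 + 2 × 6.0820 = 20.9744
α = (4/3)·(1 − 8.8104/20.9744) = 0.773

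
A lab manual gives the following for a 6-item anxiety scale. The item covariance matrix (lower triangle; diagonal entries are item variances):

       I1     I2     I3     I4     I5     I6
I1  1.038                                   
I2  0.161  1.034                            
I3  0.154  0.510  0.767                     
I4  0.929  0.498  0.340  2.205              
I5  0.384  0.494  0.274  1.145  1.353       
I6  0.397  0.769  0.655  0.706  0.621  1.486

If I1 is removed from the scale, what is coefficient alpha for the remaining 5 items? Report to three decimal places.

coefficient alpha = 0.797

Remaining items: I2, I3, I4, I5, I6 (k = 5).
Σσᵢ² = 1.034 + 0.767 + 2.205 + 1.353 + 1.486 = 6.845
σ²_T = 6.845 + 2 × 6.012 = 18.869
α (item deleted) = (5/4)·(1 − 6.845/18.869) = 0.797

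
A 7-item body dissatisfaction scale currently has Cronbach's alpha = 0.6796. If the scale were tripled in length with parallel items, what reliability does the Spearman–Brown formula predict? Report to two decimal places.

Length factor m = 3
α' = m·α / (1 + (m−1)·α)
   = 3 × 0.6796 / (1 + (3 − 1) × 0.6796)
   = 2.0388 / 2.3592 = 0.86

predicted reliability = 0.86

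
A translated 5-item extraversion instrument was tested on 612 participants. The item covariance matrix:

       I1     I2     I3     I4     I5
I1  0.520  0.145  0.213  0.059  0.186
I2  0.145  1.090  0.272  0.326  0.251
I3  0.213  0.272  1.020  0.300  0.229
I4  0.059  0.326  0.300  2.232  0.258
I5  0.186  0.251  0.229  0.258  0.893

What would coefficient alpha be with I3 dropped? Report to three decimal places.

coefficient alpha = 0.455

Remaining items: I1, I2, I4, I5 (k = 4).
Σσᵢ² = 0.520 + 1.090 + 2.232 + 0.893 = 4.735
total variance = 4.735 + 2 × 1.225 = 7.185
α (item deleted) = (4/3)·(1 − 4.735/7.185) = 0.455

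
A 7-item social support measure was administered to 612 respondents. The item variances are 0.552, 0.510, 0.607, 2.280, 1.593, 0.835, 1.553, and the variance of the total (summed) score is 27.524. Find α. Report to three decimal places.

α = 0.831

Σσᵢ² = 0.552 + 0.510 + 0.607 + 2.280 + 1.593 + 0.835 + 1.553 = 7.930
α = (k/(k−1))·(1 − Σσᵢ²/σ²_T) = (7/6)·(1 − 7.930/27.524) = 0.831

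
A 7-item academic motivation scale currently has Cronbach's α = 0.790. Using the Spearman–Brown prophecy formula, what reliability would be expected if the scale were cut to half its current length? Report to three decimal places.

predicted reliability = 0.653

Length factor m = 1/2
α' = m·α / (1 − (1−m)·α)
   = 1/2 × 0.790 / (1 − (1 − 1/2) × 0.790)
   = 0.3950 / 0.6050 = 0.653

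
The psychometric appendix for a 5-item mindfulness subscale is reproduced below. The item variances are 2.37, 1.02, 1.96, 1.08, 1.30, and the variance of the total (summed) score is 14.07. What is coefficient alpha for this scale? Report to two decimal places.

coefficient alpha = 0.56

ΣVar(i) = 2.37 + 1.02 + 1.96 + 1.08 + 1.30 = 7.73
α = (k/(k−1))·(1 − ΣVar(i)/total variance) = (5/4)·(1 − 7.73/14.07) = 0.56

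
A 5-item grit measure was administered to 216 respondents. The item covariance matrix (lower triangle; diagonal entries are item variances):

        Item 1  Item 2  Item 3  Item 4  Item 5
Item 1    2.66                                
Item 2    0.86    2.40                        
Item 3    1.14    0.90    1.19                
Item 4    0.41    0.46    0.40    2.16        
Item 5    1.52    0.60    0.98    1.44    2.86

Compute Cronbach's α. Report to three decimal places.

sum of item variances = 2.66 + 2.40 + 1.19 + 2.16 + 2.86 = 11.27
Sum of the distinct covariances = 8.71
total variance = 11.27 + 2 × 8.71 = 28.69
α = (k/(k−1))·(1 − sum of item variances/total variance) = (5/4)·(1 − 11.27/28.69) = 0.759

Cronbach's α = 0.759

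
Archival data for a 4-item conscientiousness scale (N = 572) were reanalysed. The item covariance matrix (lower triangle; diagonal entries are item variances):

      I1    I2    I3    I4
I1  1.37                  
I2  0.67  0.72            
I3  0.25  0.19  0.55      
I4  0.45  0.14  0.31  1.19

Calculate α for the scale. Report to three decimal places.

Σσ²ᵢ = 1.37 + 0.72 + 0.55 + 1.19 = 3.83
Σ_{i<j} σ_ij = 2.01
σ²_T = 3.83 + 2 × 2.01 = 7.85
α = (k/(k−1))·(1 − Σσ²ᵢ/σ²_T) = (4/3)·(1 − 3.83/7.85) = 0.683

α = 0.683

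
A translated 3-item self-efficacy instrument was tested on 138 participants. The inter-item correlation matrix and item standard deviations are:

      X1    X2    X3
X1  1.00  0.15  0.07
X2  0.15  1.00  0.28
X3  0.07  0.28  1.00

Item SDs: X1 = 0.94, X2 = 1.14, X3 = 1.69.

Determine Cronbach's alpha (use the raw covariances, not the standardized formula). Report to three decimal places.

Σσ²ᵢ = 0.94² + 1.14² + 1.69² = 5.0393
Covariances σ_ij = r_ij · s_i · s_j:
  σ(X1,X2) = 0.15 × 0.94 × 1.14 = 0.1607
  σ(X1,X3) = 0.07 × 0.94 × 1.69 = 0.1112
  σ(X2,X3) = 0.28 × 1.14 × 1.69 = 0.5394
σ²_T = Σσ²ᵢ + 2·Σσ_ij = 5.0393 + 2 × 0.8113 = 6.6619
α = (3/2)·(1 − 5.0393/6.6619) = 0.365

Cronbach's alpha = 0.365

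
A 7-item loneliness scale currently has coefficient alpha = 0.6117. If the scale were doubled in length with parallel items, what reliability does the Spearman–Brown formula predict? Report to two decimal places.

predicted reliability = 0.76

Length factor m = 2
α' = m·α / (1 + (m−1)·α)
   = 2 × 0.6117 / (1 + (2 − 1) × 0.6117)
   = 1.2234 / 1.6117 = 0.76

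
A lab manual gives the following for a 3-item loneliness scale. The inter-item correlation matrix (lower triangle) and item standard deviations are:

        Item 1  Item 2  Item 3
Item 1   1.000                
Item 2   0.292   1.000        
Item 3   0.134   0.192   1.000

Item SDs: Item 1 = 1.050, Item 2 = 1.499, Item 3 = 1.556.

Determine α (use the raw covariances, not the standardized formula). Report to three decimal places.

Σσ²ᵢ = 1.050² + 1.499² + 1.556² = 5.7706
Covariances σ_ij = r_ij · s_i · s_j:
  σ(Item 1,Item 2) = 0.292 × 1.050 × 1.499 = 0.4596
  σ(Item 1,Item 3) = 0.134 × 1.050 × 1.556 = 0.2189
  σ(Item 2,Item 3) = 0.192 × 1.499 × 1.556 = 0.4478
σ²_T = Σσ²ᵢ + 2·Σσ_ij = 5.7706 + 2 × 1.1263 = 8.0232
α = (3/2)·(1 − 5.7706/8.0232) = 0.421

α = 0.421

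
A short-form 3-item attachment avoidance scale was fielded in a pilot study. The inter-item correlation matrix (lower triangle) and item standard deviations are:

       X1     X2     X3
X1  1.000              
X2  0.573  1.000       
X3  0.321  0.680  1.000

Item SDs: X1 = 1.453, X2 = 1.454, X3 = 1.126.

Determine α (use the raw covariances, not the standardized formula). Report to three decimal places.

α = 0.764

Σσ²ᵢ = 1.453² + 1.454² + 1.126² = 5.4932
Covariances σ_ij = r_ij · s_i · s_j:
  σ(X1,X2) = 0.573 × 1.453 × 1.454 = 1.2106
  σ(X1,X3) = 0.321 × 1.453 × 1.126 = 0.5252
  σ(X2,X3) = 0.680 × 1.454 × 1.126 = 1.1133
σ²_T = Σσ²ᵢ + 2·Σσ_ij = 5.4932 + 2 × 2.8491 = 11.1914
α = (3/2)·(1 − 5.4932/11.1914) = 0.764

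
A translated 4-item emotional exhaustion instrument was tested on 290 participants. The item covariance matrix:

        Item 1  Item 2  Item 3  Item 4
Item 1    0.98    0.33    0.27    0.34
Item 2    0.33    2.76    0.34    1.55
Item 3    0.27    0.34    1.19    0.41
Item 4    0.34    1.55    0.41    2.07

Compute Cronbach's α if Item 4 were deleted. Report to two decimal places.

Remaining items: Item 1, Item 2, Item 3 (k = 3).
Σσᵢ² = 0.98 + 2.76 + 1.19 = 4.93
σ²_total = 4.93 + 2 × 0.94 = 6.81
α (item deleted) = (3/2)·(1 − 4.93/6.81) = 0.41

Cronbach's α = 0.41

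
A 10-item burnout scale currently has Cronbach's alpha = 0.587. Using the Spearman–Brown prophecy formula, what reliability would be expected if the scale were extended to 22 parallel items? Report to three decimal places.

Length factor m = 22/10 = 2.2000
α' = m·α / (1 + (m−1)·α)
   = 22/10 × 0.587 / (1 + (22/10 − 1) × 0.587)
   = 1.2914 / 1.7044 = 0.758

predicted reliability = 0.758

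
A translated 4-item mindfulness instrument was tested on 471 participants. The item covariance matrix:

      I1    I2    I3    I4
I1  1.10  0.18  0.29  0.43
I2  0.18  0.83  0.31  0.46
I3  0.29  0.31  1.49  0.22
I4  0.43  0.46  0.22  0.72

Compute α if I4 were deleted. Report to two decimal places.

Remaining items: I1, I2, I3 (k = 3).
ΣVar(i) = 1.10 + 0.83 + 1.49 = 3.42
σ²_total = 3.42 + 2 × 0.78 = 4.98
α (item deleted) = (3/2)·(1 − 3.42/4.98) = 0.47

α = 0.47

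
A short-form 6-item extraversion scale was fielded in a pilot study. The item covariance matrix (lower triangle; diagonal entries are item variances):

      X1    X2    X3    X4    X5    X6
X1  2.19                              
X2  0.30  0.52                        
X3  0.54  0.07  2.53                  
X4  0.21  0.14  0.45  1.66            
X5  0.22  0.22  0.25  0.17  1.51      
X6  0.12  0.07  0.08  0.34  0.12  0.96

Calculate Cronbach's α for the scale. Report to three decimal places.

α = 0.496

ΣVar(i) = 2.19 + 0.52 + 2.53 + 1.66 + 1.51 + 0.96 = 9.37
Sum of the distinct covariances = 3.30
Var(T) = 9.37 + 2 × 3.30 = 15.97
α = (k/(k−1))·(1 − ΣVar(i)/Var(T)) = (6/5)·(1 − 9.37/15.97) = 0.496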